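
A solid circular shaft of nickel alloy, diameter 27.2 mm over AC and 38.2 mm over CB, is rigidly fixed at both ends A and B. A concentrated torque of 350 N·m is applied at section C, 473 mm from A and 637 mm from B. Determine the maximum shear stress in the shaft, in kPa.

Compatibility: T_A·a/J_AC = T_B·b/J_CB with T_A + T_B = T₀.
J_AC = 5.37×10^-8 m⁴, J_CB = 2.09×10^-7 m⁴, so T_A = T₀·(J_AC/a)/((J_AC/a)+(J_CB/b)) = 90.00 N·m, T_B = 260.0 N·m.
τ in each portion: τ_AC = 2.28×10^7 Pa, τ_CB = 2.38×10^7 Pa; maximum is in CB.
τ_max = T_CB·r/J = 260.0·0.0191/2.09×10^-7 = 2.375×10^7 Pa.

23800 kPa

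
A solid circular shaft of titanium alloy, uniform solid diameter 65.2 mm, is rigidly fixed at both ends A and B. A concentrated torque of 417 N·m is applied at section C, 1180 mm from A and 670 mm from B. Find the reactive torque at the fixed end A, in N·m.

151 N·m

With uniform GJ and both ends fixed, compatibility θ_AC = θ_CB gives T_A·a = T_B·b, together with T_A + T_B = T₀.
T_A = T₀·b/(a+b) = 417.0·670/1850 = 151.0 N·m; T_B = 266.0 N·m.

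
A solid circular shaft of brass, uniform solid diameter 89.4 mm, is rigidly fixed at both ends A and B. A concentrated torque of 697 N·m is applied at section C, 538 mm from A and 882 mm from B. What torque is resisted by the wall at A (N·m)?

433 N·m

With uniform GJ and both ends fixed, compatibility θ_AC = θ_CB gives T_A·a = T_B·b, together with T_A + T_B = T₀.
T_A = T₀·b/(a+b) = 697.0·882/1420 = 432.9 N·m; T_B = 264.1 N·m.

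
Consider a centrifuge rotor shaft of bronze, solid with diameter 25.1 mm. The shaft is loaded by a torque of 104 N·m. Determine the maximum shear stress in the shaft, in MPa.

33.5 MPa

J = πd⁴/32 = π(0.0251)⁴/32 = 3.897×10^-8 m⁴.
τ_max = T·r/J = 104.0 × 0.0126 / 3.897×10^-8 = 3.350×10^7 Pa.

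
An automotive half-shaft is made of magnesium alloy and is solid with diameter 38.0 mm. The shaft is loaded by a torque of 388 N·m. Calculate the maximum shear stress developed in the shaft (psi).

5220 psi

J = πd⁴/32 = π(0.0380)⁴/32 = 2.047×10^-7 m⁴.
τ_max = T·r/J = 388.0 × 0.0190 / 2.047×10^-7 = 3.601×10^7 Pa.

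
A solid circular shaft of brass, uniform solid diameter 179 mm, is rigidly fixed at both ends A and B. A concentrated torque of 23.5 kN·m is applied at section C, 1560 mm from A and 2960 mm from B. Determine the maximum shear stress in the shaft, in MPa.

13.7 MPa

With uniform GJ and both ends fixed, compatibility θ_AC = θ_CB gives T_A·a = T_B·b, together with T_A + T_B = T₀.
T_A = T₀·b/(a+b) = 23500·2960/4520 = 15390 N·m; T_B = 8111 N·m.
τ in each portion: τ_AC = 1.37×10^7 Pa, τ_CB = 7.20×10^6 Pa; maximum is in AC.
τ_max = T_AC·r/J = 15390·0.0895/1.01×10^-4 = 1.367×10^7 Pa.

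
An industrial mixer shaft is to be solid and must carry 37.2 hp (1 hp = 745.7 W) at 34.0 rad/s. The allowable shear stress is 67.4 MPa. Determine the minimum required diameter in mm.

ω = 34.0 rad/s, so T = P/ω = 37.2×745.7 / 34.00 = 815.9 N·m.
For a solid shaft τ_max = 16T/(πd³), so d = (16T/(π τ_allow))^(1/3) = (16·815.9/(π·6.74×10^7))^(1/3) = 0.03950 m.

39.5 mm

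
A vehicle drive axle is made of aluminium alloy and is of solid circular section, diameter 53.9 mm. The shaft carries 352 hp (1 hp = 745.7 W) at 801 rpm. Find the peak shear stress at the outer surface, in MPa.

ω = 2π·801/60 = 83.88 rad/s, so T = P/ω = 352×745.7 / 83.88 = 3129 N·m.
J = πd⁴/32 = π(0.0539)⁴/32 = 8.286×10^-7 m⁴.
τ_max = T·r/J = 3129 × 0.0269 / 8.286×10^-7 = 1.018×10^8 Pa.

102 MPa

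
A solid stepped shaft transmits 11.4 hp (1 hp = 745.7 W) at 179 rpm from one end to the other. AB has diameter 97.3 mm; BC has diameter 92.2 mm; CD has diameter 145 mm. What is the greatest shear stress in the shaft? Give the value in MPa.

ω = 2π·179/60 = 18.74 rad/s, so T = P/ω = 11.4×745.7 / 18.74 = 453.5 N·m.
Under the same torque, τ_max = 16T/(πd³) is largest where d is smallest — segment BC (d = 92.2 mm).
τ_max = 16·453.5/(π·(0.0922)³) = 2.947×10^6 Pa.

2.95 MPa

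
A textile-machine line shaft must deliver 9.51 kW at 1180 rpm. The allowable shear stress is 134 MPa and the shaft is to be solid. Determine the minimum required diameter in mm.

14.3 mm

ω = 2π·1180/60 = 123.6 rad/s, so T = P/ω = 9.51×10³ / 123.6 = 76.96 N·m.
For a solid shaft τ_max = 16T/(πd³), so d = (16T/(π τ_allow))^(1/3) = (16·76.96/(π·1.34×10^8))^(1/3) = 0.01430 m.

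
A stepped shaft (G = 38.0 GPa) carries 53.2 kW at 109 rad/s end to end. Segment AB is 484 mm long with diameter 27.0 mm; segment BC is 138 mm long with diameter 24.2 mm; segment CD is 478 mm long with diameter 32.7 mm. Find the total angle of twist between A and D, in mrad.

ω = 109 rad/s, so T = P/ω = 53.2×10³ / 109.0 = 488.1 N·m.
J_AB = π(0.0270)⁴/32 = 5.22×10^-8 m⁴; J_BC = π(0.0242)⁴/32 = 3.37×10^-8 m⁴; J_CD = π(0.0327)⁴/32 = 1.12×10^-7 m⁴.
θ = (T/G)·Σ L_i/J_i = (488.1/38.0×10⁹)·(0.484/5.22×10^-8 + 0.138/3.37×10^-8 + 0.478/1.12×10^-7) = 0.2265 rad.

226 mrad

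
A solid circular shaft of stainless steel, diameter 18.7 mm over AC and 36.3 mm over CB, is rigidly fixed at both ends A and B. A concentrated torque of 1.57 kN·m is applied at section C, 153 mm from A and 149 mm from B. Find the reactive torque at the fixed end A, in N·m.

Compatibility: T_A·a/J_AC = T_B·b/J_CB with T_A + T_B = T₀.
J_AC = 1.20×10^-8 m⁴, J_CB = 1.70×10^-7 m⁴, so T_A = T₀·(J_AC/a)/((J_AC/a)+(J_CB/b)) = 100.8 N·m, T_B = 1469 N·m.

101 N·m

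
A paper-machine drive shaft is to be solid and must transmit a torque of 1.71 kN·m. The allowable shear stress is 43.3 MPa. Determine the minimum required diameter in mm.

58.6 mm

For a solid shaft τ_max = 16T/(πd³), so d = (16T/(π τ_allow))^(1/3) = (16·1710/(π·4.33×10^7))^(1/3) = 0.05859 m.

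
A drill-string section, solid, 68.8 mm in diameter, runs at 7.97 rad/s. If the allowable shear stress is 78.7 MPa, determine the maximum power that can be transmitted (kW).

J = πd⁴/32 = π(0.0688)⁴/32 = 2.200×10^-6 m⁴.
T_max = τ_allow·J/r = 7.87×10^7 × 2.200×10^-6 / 0.0344 = 5032 N·m.
ω = 7.97 rad/s, so P_max = T_max·ω = 4.011×10^4 W.

40.1 kW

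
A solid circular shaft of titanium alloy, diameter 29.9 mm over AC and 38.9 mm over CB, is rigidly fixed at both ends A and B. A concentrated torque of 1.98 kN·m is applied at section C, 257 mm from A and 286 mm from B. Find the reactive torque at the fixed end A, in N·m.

554 N·m

Compatibility: T_A·a/J_AC = T_B·b/J_CB with T_A + T_B = T₀.
J_AC = 7.85×10^-8 m⁴, J_CB = 2.25×10^-7 m⁴, so T_A = T₀·(J_AC/a)/((J_AC/a)+(J_CB/b)) = 553.9 N·m, T_B = 1426 N·m.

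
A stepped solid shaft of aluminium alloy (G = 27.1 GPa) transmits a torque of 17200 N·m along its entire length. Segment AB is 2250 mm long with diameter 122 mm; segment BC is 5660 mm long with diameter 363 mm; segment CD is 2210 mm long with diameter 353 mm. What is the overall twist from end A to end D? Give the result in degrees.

J_AB = π(0.122)⁴/32 = 2.17×10^-5 m⁴; J_BC = π(0.363)⁴/32 = 1.70×10^-3 m⁴; J_CD = π(0.353)⁴/32 = 1.52×10^-3 m⁴.
θ = (T/G)·Σ L_i/J_i = (17200/27.1×10⁹)·(2.25/2.17×10^-5 + 5.66/1.70×10^-3 + 2.21/1.52×10^-3) = 0.06869 rad.

3.94°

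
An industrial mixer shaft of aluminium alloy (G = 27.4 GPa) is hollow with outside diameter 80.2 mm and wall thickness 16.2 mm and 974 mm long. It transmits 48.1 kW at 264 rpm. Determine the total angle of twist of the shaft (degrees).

ω = 2π·264/60 = 27.65 rad/s, so T = P/ω = 48.1×10³ / 27.65 = 1740 N·m.
J = π(d_o⁴ − d_i⁴)/32 = π(0.0802⁴ − 0.0478⁴)/32 = 3.549×10^-6 m⁴.
θ = T·L/(G·J) = 1740 × 0.974 / (27.4×10⁹ × 3.549×10^-6) = 0.01743 rad.

0.998°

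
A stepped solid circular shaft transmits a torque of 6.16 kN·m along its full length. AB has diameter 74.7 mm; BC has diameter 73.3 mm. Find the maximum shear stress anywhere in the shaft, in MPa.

Under the same torque, τ_max = 16T/(πd³) is largest where d is smallest — segment BC (d = 73.3 mm).
τ_max = 16·6160/(π·(0.0733)³) = 7.966×10^7 Pa.

79.7 MPa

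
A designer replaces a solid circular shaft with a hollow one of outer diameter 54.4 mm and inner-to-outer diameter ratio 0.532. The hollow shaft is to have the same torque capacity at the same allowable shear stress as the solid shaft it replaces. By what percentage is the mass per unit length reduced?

24.2 %

Equal τ_max and T ⇒ the solid shaft needs d_s³ = d_o³(1−k⁴), so d_s = 54.4·(1−0.532⁴)^(1/3) = 52.91 mm.
Area ratio A_h/A_s = d_o²(1−k²)/d_s² = (1−k²)/(1−k⁴)^(2/3) = 0.7580.
Mass saving = 1 − 0.7580 = 24.2 %.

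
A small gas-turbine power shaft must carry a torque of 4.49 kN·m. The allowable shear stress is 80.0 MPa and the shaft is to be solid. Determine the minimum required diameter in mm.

65.9 mm

For a solid shaft τ_max = 16T/(πd³), so d = (16T/(π τ_allow))^(1/3) = (16·4490/(π·8.00×10^7))^(1/3) = 0.06587 m.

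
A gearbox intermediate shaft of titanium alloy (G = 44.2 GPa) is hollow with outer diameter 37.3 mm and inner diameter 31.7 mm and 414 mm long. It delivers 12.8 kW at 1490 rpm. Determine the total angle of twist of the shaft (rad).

ω = 2π·1490/60 = 156.0 rad/s, so T = P/ω = 12.8×10³ / 156.0 = 82.03 N·m.
J = π(d_o⁴ − d_i⁴)/32 = π(0.0373⁴ − 0.0317⁴)/32 = 9.090×10^-8 m⁴.
θ = T·L/(G·J) = 82.03 × 0.414 / (44.2×10⁹ × 9.090×10^-8) = 8.453×10^-3 rad.

0.00845 rad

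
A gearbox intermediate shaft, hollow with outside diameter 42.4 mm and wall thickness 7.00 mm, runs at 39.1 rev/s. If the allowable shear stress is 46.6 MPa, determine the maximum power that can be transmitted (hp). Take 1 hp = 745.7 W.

184 hp

J = π(d_o⁴ − d_i⁴)/32 = π(0.0424⁴ − 0.0284⁴)/32 = 2.534×10^-7 m⁴.
T_max = τ_allow·J/r = 4.66×10^7 × 2.534×10^-7 / 0.0212 = 557.1 N·m.
ω = 2π·39.1 = 245.7 rad/s, so P_max = T_max·ω = 1.369×10^5 W.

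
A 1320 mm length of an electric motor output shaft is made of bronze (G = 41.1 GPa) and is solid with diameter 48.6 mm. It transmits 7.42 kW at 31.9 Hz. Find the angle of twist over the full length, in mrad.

2.17 mrad

ω = 2π·31.9 = 200.4 rad/s, so T = P/ω = 7.42×10³ / 200.4 = 37.02 N·m.
J = πd⁴/32 = π(0.0486)⁴/32 = 5.477×10^-7 m⁴.
θ = T·L/(G·J) = 37.02 × 1.32 / (41.1×10⁹ × 5.477×10^-7) = 2.171×10^-3 rad.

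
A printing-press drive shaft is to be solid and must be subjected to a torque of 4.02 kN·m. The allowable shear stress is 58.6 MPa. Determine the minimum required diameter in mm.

For a solid shaft τ_max = 16T/(πd³), so d = (16T/(π τ_allow))^(1/3) = (16·4020/(π·5.86×10^7))^(1/3) = 0.07043 m.

70.4 mm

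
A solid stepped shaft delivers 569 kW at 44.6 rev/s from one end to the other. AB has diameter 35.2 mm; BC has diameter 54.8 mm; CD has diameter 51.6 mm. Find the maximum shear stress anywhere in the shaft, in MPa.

237 MPa

ω = 2π·44.6 = 280.2 rad/s, so T = P/ω = 569×10³ / 280.2 = 2030 N·m.
Under the same torque, τ_max = 16T/(πd³) is largest where d is smallest — segment AB (d = 35.2 mm).
τ_max = 16·2030/(π·(0.0352)³) = 2.371×10^8 Pa.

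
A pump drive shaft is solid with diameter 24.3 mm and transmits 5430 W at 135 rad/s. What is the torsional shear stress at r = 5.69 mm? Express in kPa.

ω = 135 rad/s, so T = P/ω = 5430 / 135.0 = 40.22 N·m.
J = πd⁴/32 = π(0.0243)⁴/32 = 3.423×10^-8 m⁴.
Shear stress varies linearly with radius: τ = T·r/J = 40.22 × 0.00569 / 3.423×10^-8 = 6.686×10^6 Pa.

6690 kPa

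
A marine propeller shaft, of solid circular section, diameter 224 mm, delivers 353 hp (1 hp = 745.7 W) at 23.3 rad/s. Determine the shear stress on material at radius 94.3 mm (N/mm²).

ω = 23.3 rad/s, so T = P/ω = 353×745.7 / 23.30 = 11300 N·m.
J = πd⁴/32 = π(0.224)⁴/32 = 2.472×10^-4 m⁴.
Shear stress varies linearly with radius: τ = T·r/J = 11300 × 0.0943 / 2.472×10^-4 = 4.310×10^6 Pa.

4.31 N/mm²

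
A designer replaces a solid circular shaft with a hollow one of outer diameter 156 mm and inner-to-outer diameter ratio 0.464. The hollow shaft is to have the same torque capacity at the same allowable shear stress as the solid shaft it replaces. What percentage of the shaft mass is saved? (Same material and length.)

19.0 %

Equal τ_max and T ⇒ the solid shaft needs d_s³ = d_o³(1−k⁴), so d_s = 156·(1−0.464⁴)^(1/3) = 153.6 mm.
Area ratio A_h/A_s = d_o²(1−k²)/d_s² = (1−k²)/(1−k⁴)^(2/3) = 0.8099.
Mass saving = 1 − 0.8099 = 19.0 %.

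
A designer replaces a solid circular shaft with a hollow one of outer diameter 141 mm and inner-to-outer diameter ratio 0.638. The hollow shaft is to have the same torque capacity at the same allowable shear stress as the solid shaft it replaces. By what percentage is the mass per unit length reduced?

33.1 %

Equal τ_max and T ⇒ the solid shaft needs d_s³ = d_o³(1−k⁴), so d_s = 141·(1−0.638⁴)^(1/3) = 132.7 mm.
Area ratio A_h/A_s = d_o²(1−k²)/d_s² = (1−k²)/(1−k⁴)^(2/3) = 0.6691.
Mass saving = 1 − 0.6691 = 33.1 %.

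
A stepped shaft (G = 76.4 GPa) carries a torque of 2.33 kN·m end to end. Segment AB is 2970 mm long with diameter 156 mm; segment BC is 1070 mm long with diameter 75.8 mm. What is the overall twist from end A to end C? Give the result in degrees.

J_AB = π(0.156)⁴/32 = 5.81×10^-5 m⁴; J_BC = π(0.0758)⁴/32 = 3.24×10^-6 m⁴.
θ = (T/G)·Σ L_i/J_i = (2330/76.4×10⁹)·(2.97/5.81×10^-5 + 1.07/3.24×10^-6) = 0.01163 rad.

0.666°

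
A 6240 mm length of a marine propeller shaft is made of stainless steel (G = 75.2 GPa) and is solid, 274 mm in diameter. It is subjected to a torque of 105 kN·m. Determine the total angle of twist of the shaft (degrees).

J = πd⁴/32 = π(0.274)⁴/32 = 5.534×10^-4 m⁴.
θ = T·L/(G·J) = 105000 × 6.24 / (75.2×10⁹ × 5.534×10^-4) = 0.01575 rad.

0.902°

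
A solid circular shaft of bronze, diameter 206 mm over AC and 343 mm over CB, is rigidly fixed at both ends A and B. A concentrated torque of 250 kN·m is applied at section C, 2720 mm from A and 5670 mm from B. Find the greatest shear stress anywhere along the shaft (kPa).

31100 kPa

Compatibility: T_A·a/J_AC = T_B·b/J_CB with T_A + T_B = T₀.
J_AC = 1.77×10^-4 m⁴, J_CB = 1.36×10^-3 m⁴, so T_A = T₀·(J_AC/a)/((J_AC/a)+(J_CB/b)) = 53340 N·m, T_B = 196700 N·m.
τ in each portion: τ_AC = 3.11×10^7 Pa, τ_CB = 2.48×10^7 Pa; maximum is in AC.
τ_max = T_AC·r/J = 53340·0.103/1.77×10^-4 = 3.107×10^7 Pa.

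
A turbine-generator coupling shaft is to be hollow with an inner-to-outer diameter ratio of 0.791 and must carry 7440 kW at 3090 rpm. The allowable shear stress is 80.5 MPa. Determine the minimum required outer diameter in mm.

134 mm

ω = 2π·3090/60 = 323.6 rad/s, so T = P/ω = 7440×10³ / 323.6 = 22990 N·m.
For a hollow shaft with d_i/d_o = 0.791: τ_max = 16T/(π d_o³ (1−k⁴)), so d_o = [16T/(π τ_allow (1−k⁴))]^(1/3) = [16·22990/(π·8.05×10^7·0.6085)]^(1/3) = 0.1337 m.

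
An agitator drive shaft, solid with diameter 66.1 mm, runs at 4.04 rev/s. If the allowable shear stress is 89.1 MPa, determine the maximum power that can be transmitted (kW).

128 kW

J = πd⁴/32 = π(0.0661)⁴/32 = 1.874×10^-6 m⁴.
T_max = τ_allow·J/r = 8.91×10^7 × 1.874×10^-6 / 0.0330 = 5053 N·m.
ω = 2π·4.04 = 25.38 rad/s, so P_max = T_max·ω = 1.283×10^5 W.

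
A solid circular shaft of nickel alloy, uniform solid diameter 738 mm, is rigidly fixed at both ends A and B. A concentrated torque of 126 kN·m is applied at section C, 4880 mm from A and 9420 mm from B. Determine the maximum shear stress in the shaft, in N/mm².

With uniform GJ and both ends fixed, compatibility θ_AC = θ_CB gives T_A·a = T_B·b, together with T_A + T_B = T₀.
T_A = T₀·b/(a+b) = 126000·9420/14300 = 83000 N·m; T_B = 43000 N·m.
τ in each portion: τ_AC = 1.05×10^6 Pa, τ_CB = 5.45×10^5 Pa; maximum is in AC.
τ_max = T_AC·r/J = 83000·0.369/0.0291 = 1.052×10^6 Pa.

1.05 N/mm²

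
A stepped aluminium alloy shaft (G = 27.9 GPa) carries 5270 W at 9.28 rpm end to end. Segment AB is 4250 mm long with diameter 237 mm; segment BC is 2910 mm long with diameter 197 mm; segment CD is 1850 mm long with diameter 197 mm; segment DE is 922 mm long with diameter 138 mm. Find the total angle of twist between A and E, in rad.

ω = 2π·9.28/60 = 0.9718 rad/s, so T = P/ω = 5270 / 0.9718 = 5423 N·m.
J_AB = π(0.237)⁴/32 = 3.10×10^-4 m⁴; J_BC = π(0.197)⁴/32 = 1.48×10^-4 m⁴; J_CD = π(0.197)⁴/32 = 1.48×10^-4 m⁴; J_DE = π(0.138)⁴/32 = 3.56×10^-5 m⁴.
θ = (T/G)·Σ L_i/J_i = (5423/27.9×10⁹)·(4.25/3.10×10^-4 + 2.91/1.48×10^-4 + 1.85/1.48×10^-4 + 0.922/3.56×10^-5) = 0.01396 rad.

0.0140 rad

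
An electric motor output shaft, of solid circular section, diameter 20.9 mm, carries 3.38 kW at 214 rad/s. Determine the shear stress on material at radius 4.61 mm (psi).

564 psi

ω = 214 rad/s, so T = P/ω = 3.38×10³ / 214.0 = 15.79 N·m.
J = πd⁴/32 = π(0.0209)⁴/32 = 1.873×10^-8 m⁴.
Shear stress varies linearly with radius: τ = T·r/J = 15.79 × 0.00461 / 1.873×10^-8 = 3.887×10^6 Pa.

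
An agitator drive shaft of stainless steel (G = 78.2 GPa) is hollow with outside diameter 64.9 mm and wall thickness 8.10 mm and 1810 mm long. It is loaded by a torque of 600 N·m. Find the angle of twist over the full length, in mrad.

J = π(d_o⁴ − d_i⁴)/32 = π(0.0649⁴ − 0.0487⁴)/32 = 1.189×10^-6 m⁴.
θ = T·L/(G·J) = 600.0 × 1.81 / (78.2×10⁹ × 1.189×10^-6) = 0.01168 rad.

11.7 mrad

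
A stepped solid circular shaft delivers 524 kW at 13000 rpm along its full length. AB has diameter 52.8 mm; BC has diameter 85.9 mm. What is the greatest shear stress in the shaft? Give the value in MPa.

13.3 MPa

ω = 2π·13000/60 = 1361 rad/s, so T = P/ω = 524×10³ / 1361 = 384.9 N·m.
Under the same torque, τ_max = 16T/(πd³) is largest where d is smallest — segment AB (d = 52.8 mm).
τ_max = 16·384.9/(π·(0.0528)³) = 1.332×10^7 Pa.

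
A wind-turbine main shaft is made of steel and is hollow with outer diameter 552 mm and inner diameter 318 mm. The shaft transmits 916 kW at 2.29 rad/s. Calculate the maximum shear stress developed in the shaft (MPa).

13.6 MPa

ω = 2.29 rad/s, so T = P/ω = 916×10³ / 2.290 = 400000 N·m.
J = π(d_o⁴ − d_i⁴)/32 = π(0.552⁴ − 0.318⁴)/32 = 8.111×10^-3 m⁴.
τ_max = T·r/J = 400000 × 0.276 / 8.111×10^-3 = 1.361×10^7 Pa.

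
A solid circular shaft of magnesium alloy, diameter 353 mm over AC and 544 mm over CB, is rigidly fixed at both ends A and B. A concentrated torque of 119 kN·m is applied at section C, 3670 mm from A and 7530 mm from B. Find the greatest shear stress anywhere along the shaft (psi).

Compatibility: T_A·a/J_AC = T_B·b/J_CB with T_A + T_B = T₀.
J_AC = 1.52×10^-3 m⁴, J_CB = 8.60×10^-3 m⁴, so T_A = T₀·(J_AC/a)/((J_AC/a)+(J_CB/b)) = 31740 N·m, T_B = 87260 N·m.
τ in each portion: τ_AC = 3.68×10^6 Pa, τ_CB = 2.76×10^6 Pa; maximum is in AC.
τ_max = T_AC·r/J = 31740·0.176/1.52×10^-3 = 3.675×10^6 Pa.

533 psi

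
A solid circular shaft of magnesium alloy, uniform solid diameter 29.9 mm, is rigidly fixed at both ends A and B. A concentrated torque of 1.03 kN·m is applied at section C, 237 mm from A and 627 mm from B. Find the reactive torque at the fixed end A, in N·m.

747 N·m

With uniform GJ and both ends fixed, compatibility θ_AC = θ_CB gives T_A·a = T_B·b, together with T_A + T_B = T₀.
T_A = T₀·b/(a+b) = 1030·627/864.0 = 747.5 N·m; T_B = 282.5 N·m.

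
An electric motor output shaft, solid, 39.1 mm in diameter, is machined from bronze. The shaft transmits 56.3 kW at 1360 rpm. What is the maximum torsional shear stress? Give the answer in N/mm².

33.7 N/mm²

ω = 2π·1360/60 = 142.4 rad/s, so T = P/ω = 56.3×10³ / 142.4 = 395.3 N·m.
J = πd⁴/32 = π(0.0391)⁴/32 = 2.295×10^-7 m⁴.
τ_max = T·r/J = 395.3 × 0.0196 / 2.295×10^-7 = 3.368×10^7 Pa.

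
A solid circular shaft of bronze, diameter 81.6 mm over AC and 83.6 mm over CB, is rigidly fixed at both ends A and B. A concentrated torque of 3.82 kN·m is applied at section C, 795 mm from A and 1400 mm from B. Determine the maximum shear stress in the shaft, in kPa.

22000 kPa

Compatibility: T_A·a/J_AC = T_B·b/J_CB with T_A + T_B = T₀.
J_AC = 4.35×10^-6 m⁴, J_CB = 4.80×10^-6 m⁴, so T_A = T₀·(J_AC/a)/((J_AC/a)+(J_CB/b)) = 2350 N·m, T_B = 1470 N·m.
τ in each portion: τ_AC = 2.20×10^7 Pa, τ_CB = 1.28×10^7 Pa; maximum is in AC.
τ_max = T_AC·r/J = 2350·0.0408/4.35×10^-6 = 2.203×10^7 Pa.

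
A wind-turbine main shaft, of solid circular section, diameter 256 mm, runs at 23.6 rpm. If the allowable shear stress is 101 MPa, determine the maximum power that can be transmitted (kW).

822 kW

J = πd⁴/32 = π(0.256)⁴/32 = 4.217×10^-4 m⁴.
T_max = τ_allow·J/r = 1.01×10^8 × 4.217×10^-4 / 0.128 = 332700 N·m.
ω = 2π·23.6/60 = 2.471 rad/s, so P_max = T_max·ω = 8.223×10^5 W.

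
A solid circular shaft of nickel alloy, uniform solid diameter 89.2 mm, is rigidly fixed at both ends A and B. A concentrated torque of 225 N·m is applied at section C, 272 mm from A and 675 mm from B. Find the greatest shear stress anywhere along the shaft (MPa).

1.15 MPa

With uniform GJ and both ends fixed, compatibility θ_AC = θ_CB gives T_A·a = T_B·b, together with T_A + T_B = T₀.
T_A = T₀·b/(a+b) = 225.0·675/947.0 = 160.4 N·m; T_B = 64.63 N·m.
τ in each portion: τ_AC = 1.15×10^6 Pa, τ_CB = 4.64×10^5 Pa; maximum is in AC.
τ_max = T_AC·r/J = 160.4·0.0446/6.22×10^-6 = 1.151×10^6 Pa.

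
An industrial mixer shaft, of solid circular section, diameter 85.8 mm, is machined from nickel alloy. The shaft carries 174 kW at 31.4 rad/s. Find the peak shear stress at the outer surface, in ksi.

6.48 ksi

ω = 31.4 rad/s, so T = P/ω = 174×10³ / 31.40 = 5541 N·m.
J = πd⁴/32 = π(0.0858)⁴/32 = 5.320×10^-6 m⁴.
τ_max = T·r/J = 5541 × 0.0429 / 5.320×10^-6 = 4.468×10^7 Pa.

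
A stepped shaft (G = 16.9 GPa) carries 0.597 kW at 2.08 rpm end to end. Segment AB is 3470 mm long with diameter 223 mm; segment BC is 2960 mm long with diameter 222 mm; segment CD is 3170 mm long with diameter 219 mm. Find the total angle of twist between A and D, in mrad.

6.61 mrad

ω = 2π·2.08/60 = 0.2178 rad/s, so T = P/ω = 0.597×10³ / 0.2178 = 2741 N·m.
J_AB = π(0.223)⁴/32 = 2.43×10^-4 m⁴; J_BC = π(0.222)⁴/32 = 2.38×10^-4 m⁴; J_CD = π(0.219)⁴/32 = 2.26×10^-4 m⁴.
θ = (T/G)·Σ L_i/J_i = (2741/16.9×10⁹)·(3.47/2.43×10^-4 + 2.96/2.38×10^-4 + 3.17/2.26×10^-4) = 6.608×10^-3 rad.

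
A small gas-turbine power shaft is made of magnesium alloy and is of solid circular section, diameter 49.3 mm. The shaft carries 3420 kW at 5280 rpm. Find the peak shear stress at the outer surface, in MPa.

263 MPa

ω = 2π·5280/60 = 552.9 rad/s, so T = P/ω = 3420×10³ / 552.9 = 6185 N·m.
J = πd⁴/32 = π(0.0493)⁴/32 = 5.799×10^-7 m⁴.
τ_max = T·r/J = 6185 × 0.0246 / 5.799×10^-7 = 2.629×10^8 Pa.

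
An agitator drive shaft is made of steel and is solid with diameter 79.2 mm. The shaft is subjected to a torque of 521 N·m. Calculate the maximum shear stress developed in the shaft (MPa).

J = πd⁴/32 = π(0.0792)⁴/32 = 3.863×10^-6 m⁴.
τ_max = T·r/J = 521.0 × 0.0396 / 3.863×10^-6 = 5.341×10^6 Pa.

5.34 MPa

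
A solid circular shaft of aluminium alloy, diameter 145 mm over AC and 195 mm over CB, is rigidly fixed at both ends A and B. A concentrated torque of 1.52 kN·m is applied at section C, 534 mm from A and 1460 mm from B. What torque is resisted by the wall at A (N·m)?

Compatibility: T_A·a/J_AC = T_B·b/J_CB with T_A + T_B = T₀.
J_AC = 4.34×10^-5 m⁴, J_CB = 1.42×10^-4 m⁴, so T_A = T₀·(J_AC/a)/((J_AC/a)+(J_CB/b)) = 692.1 N·m, T_B = 827.9 N·m.

692 N·m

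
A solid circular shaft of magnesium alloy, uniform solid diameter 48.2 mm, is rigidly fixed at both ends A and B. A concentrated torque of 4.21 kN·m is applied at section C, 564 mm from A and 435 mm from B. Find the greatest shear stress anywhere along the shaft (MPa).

108 MPa

With uniform GJ and both ends fixed, compatibility θ_AC = θ_CB gives T_A·a = T_B·b, together with T_A + T_B = T₀.
T_A = T₀·b/(a+b) = 4210·435/999.0 = 1833 N·m; T_B = 2377 N·m.
τ in each portion: τ_AC = 8.34×10^7 Pa, τ_CB = 1.08×10^8 Pa; maximum is in CB.
τ_max = T_CB·r/J = 2377·0.0241/5.30×10^-7 = 1.081×10^8 Pa.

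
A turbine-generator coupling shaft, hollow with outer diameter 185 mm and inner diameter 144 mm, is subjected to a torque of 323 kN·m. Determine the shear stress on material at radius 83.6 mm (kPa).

J = π(d_o⁴ − d_i⁴)/32 = π(0.185⁴ − 0.144⁴)/32 = 7.278×10^-5 m⁴.
Shear stress varies linearly with radius: τ = T·r/J = 323000 × 0.0836 / 7.278×10^-5 = 3.710×10^8 Pa.

371000 kPa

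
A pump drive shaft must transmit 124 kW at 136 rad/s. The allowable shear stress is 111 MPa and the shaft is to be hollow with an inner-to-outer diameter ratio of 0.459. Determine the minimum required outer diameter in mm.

ω = 136 rad/s, so T = P/ω = 124×10³ / 136.0 = 911.8 N·m.
For a hollow shaft with d_i/d_o = 0.459: τ_max = 16T/(π d_o³ (1−k⁴)), so d_o = [16T/(π τ_allow (1−k⁴))]^(1/3) = [16·911.8/(π·1.11×10^8·0.9556)]^(1/3) = 0.03524 m.

35.2 mm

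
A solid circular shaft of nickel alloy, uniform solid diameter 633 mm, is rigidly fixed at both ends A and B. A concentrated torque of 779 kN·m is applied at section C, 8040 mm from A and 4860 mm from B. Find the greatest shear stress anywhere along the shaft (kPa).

9750 kPa

With uniform GJ and both ends fixed, compatibility θ_AC = θ_CB gives T_A·a = T_B·b, together with T_A + T_B = T₀.
T_A = T₀·b/(a+b) = 779000·4860/12900 = 293500 N·m; T_B = 485500 N·m.
τ in each portion: τ_AC = 5.89×10^6 Pa, τ_CB = 9.75×10^6 Pa; maximum is in CB.
τ_max = T_CB·r/J = 485500·0.317/0.0158 = 9.749×10^6 Pa.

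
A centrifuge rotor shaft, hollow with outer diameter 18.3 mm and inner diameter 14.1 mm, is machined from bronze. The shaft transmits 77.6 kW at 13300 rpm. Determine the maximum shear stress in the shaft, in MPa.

ω = 2π·13300/60 = 1393 rad/s, so T = P/ω = 77.6×10³ / 1393 = 55.72 N·m.
J = π(d_o⁴ − d_i⁴)/32 = π(0.0183⁴ − 0.0141⁴)/32 = 7.130×10^-9 m⁴.
τ_max = T·r/J = 55.72 × 0.00915 / 7.130×10^-9 = 7.150×10^7 Pa.

71.5 MPa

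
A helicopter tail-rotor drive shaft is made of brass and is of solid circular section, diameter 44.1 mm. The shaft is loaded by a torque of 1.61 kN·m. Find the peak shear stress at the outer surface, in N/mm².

J = πd⁴/32 = π(0.0441)⁴/32 = 3.713×10^-7 m⁴.
τ_max = T·r/J = 1610 × 0.0221 / 3.713×10^-7 = 9.560×10^7 Pa.

95.6 N/mm²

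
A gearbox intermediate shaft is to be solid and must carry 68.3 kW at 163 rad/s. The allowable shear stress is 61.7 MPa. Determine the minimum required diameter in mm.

ω = 163 rad/s, so T = P/ω = 68.3×10³ / 163.0 = 419.0 N·m.
For a solid shaft τ_max = 16T/(πd³), so d = (16T/(π τ_allow))^(1/3) = (16·419.0/(π·6.17×10^7))^(1/3) = 0.03258 m.

32.6 mm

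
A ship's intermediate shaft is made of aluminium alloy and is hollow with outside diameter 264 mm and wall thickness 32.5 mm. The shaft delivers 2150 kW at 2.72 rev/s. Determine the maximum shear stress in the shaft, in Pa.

5.14e7 Pa

ω = 2π·2.72 = 17.09 rad/s, so T = P/ω = 2150×10³ / 17.09 = 125800 N·m.
J = π(d_o⁴ − d_i⁴)/32 = π(0.264⁴ − 0.199⁴)/32 = 3.229×10^-4 m⁴.
τ_max = T·r/J = 125800 × 0.132 / 3.229×10^-4 = 5.142×10^7 Pa.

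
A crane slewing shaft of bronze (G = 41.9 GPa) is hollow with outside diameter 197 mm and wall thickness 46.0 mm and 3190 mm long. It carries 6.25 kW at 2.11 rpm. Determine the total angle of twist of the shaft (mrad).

ω = 2π·2.11/60 = 0.2210 rad/s, so T = P/ω = 6.25×10³ / 0.2210 = 28290 N·m.
J = π(d_o⁴ − d_i⁴)/32 = π(0.197⁴ − 0.105⁴)/32 = 1.359×10^-4 m⁴.
θ = T·L/(G·J) = 28290 × 3.19 / (41.9×10⁹ × 1.359×10^-4) = 0.01584 rad.

15.8 mrad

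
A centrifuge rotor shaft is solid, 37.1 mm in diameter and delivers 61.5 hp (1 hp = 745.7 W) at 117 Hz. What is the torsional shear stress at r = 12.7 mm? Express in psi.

ω = 2π·117 = 735.1 rad/s, so T = P/ω = 61.5×745.7 / 735.1 = 62.38 N·m.
J = πd⁴/32 = π(0.0371)⁴/32 = 1.860×10^-7 m⁴.
Shear stress varies linearly with radius: τ = T·r/J = 62.38 × 0.0127 / 1.860×10^-7 = 4.260×10^6 Pa.

618 psi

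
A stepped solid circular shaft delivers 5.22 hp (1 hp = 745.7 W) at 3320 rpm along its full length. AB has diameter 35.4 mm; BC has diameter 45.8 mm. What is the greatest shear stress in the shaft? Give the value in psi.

186 psi

ω = 2π·3320/60 = 347.7 rad/s, so T = P/ω = 5.22×745.7 / 347.7 = 11.20 N·m.
Under the same torque, τ_max = 16T/(πd³) is largest where d is smallest — segment AB (d = 35.4 mm).
τ_max = 16·11.20/(π·(0.0354)³) = 1.285×10^6 Pa.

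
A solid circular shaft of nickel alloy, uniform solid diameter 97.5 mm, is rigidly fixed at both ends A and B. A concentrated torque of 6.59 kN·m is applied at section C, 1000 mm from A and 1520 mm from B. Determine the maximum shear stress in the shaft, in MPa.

With uniform GJ and both ends fixed, compatibility θ_AC = θ_CB gives T_A·a = T_B·b, together with T_A + T_B = T₀.
T_A = T₀·b/(a+b) = 6590·1520/2520 = 3975 N·m; T_B = 2615 N·m.
τ in each portion: τ_AC = 2.18×10^7 Pa, τ_CB = 1.44×10^7 Pa; maximum is in AC.
τ_max = T_AC·r/J = 3975·0.0488/8.87×10^-6 = 2.184×10^7 Pa.

21.8 MPa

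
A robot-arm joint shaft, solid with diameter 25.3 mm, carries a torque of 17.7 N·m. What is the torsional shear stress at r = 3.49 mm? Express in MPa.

1.54 MPa

J = πd⁴/32 = π(0.0253)⁴/32 = 4.022×10^-8 m⁴.
Shear stress varies linearly with radius: τ = T·r/J = 17.70 × 0.00349 / 4.022×10^-8 = 1.536×10^6 Pa.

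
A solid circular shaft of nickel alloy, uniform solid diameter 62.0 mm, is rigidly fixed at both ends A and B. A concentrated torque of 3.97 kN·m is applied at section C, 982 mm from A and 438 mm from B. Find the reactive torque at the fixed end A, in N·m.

1220 N·m

With uniform GJ and both ends fixed, compatibility θ_AC = θ_CB gives T_A·a = T_B·b, together with T_A + T_B = T₀.
T_A = T₀·b/(a+b) = 3970·438/1420 = 1225 N·m; T_B = 2745 N·m.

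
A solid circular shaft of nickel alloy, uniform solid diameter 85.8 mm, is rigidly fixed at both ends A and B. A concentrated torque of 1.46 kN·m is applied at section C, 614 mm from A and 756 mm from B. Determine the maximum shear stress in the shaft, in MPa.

With uniform GJ and both ends fixed, compatibility θ_AC = θ_CB gives T_A·a = T_B·b, together with T_A + T_B = T₀.
T_A = T₀·b/(a+b) = 1460·756/1370 = 805.7 N·m; T_B = 654.3 N·m.
τ in each portion: τ_AC = 6.50×10^6 Pa, τ_CB = 5.28×10^6 Pa; maximum is in AC.
τ_max = T_AC·r/J = 805.7·0.0429/5.32×10^-6 = 6.496×10^6 Pa.

6.50 MPa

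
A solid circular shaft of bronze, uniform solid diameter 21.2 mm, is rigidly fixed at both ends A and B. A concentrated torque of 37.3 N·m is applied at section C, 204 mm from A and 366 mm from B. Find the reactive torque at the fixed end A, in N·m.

24.0 N·m

With uniform GJ and both ends fixed, compatibility θ_AC = θ_CB gives T_A·a = T_B·b, together with T_A + T_B = T₀.
T_A = T₀·b/(a+b) = 37.30·366/570.0 = 23.95 N·m; T_B = 13.35 N·m.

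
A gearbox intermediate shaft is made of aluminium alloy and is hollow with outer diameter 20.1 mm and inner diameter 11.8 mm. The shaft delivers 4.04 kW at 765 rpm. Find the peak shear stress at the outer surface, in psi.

ω = 2π·765/60 = 80.11 rad/s, so T = P/ω = 4.04×10³ / 80.11 = 50.43 N·m.
J = π(d_o⁴ − d_i⁴)/32 = π(0.0201⁴ − 0.0118⁴)/32 = 1.412×10^-8 m⁴.
τ_max = T·r/J = 50.43 × 0.0100 / 1.412×10^-8 = 3.589×10^7 Pa.

5210 psi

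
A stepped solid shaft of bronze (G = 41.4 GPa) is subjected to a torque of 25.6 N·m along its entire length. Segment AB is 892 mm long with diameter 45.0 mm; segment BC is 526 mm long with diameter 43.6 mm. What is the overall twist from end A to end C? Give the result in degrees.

0.131°

J_AB = π(0.0450)⁴/32 = 4.03×10^-7 m⁴; J_BC = π(0.0436)⁴/32 = 3.55×10^-7 m⁴.
θ = (T/G)·Σ L_i/J_i = (25.60/41.4×10⁹)·(0.892/4.03×10^-7 + 0.526/3.55×10^-7) = 2.287×10^-3 rad.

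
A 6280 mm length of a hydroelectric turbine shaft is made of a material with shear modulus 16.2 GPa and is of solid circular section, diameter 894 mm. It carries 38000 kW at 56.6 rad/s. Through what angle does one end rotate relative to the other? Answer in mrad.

ω = 56.6 rad/s, so T = P/ω = 38000×10³ / 56.60 = 671400 N·m.
J = πd⁴/32 = π(0.894)⁴/32 = 0.06271 m⁴.
θ = T·L/(G·J) = 671400 × 6.28 / (16.2×10⁹ × 0.06271) = 4.150×10^-3 rad.

4.15 mrad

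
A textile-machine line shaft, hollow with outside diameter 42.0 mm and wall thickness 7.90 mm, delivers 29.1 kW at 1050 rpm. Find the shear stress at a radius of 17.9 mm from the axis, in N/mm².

ω = 2π·1050/60 = 110.0 rad/s, so T = P/ω = 29.1×10³ / 110.0 = 264.7 N·m.
J = π(d_o⁴ − d_i⁴)/32 = π(0.0420⁴ − 0.0262⁴)/32 = 2.592×10^-7 m⁴.
Shear stress varies linearly with radius: τ = T·r/J = 264.7 × 0.0179 / 2.592×10^-7 = 1.827×10^7 Pa.

18.3 N/mm²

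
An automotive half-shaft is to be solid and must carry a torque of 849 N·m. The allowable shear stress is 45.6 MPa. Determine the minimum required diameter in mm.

For a solid shaft τ_max = 16T/(πd³), so d = (16T/(π τ_allow))^(1/3) = (16·849.0/(π·4.56×10^7))^(1/3) = 0.04560 m.

45.6 mm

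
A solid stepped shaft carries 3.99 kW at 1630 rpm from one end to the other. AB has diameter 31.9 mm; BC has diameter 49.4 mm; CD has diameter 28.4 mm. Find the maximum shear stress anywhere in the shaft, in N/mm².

ω = 2π·1630/60 = 170.7 rad/s, so T = P/ω = 3.99×10³ / 170.7 = 23.38 N·m.
Under the same torque, τ_max = 16T/(πd³) is largest where d is smallest — segment CD (d = 28.4 mm).
τ_max = 16·23.38/(π·(0.0284)³) = 5.197×10^6 Pa.

5.20 N/mm²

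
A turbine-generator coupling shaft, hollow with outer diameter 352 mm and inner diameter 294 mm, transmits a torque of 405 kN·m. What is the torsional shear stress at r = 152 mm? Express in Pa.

J = π(d_o⁴ − d_i⁴)/32 = π(0.352⁴ − 0.294⁴)/32 = 7.737×10^-4 m⁴.
Shear stress varies linearly with radius: τ = T·r/J = 405000 × 0.152 / 7.737×10^-4 = 7.956×10^7 Pa.

7.96e7 Pa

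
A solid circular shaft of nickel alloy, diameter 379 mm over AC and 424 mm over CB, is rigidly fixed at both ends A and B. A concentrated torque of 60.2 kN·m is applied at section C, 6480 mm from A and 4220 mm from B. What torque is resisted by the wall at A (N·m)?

17700 N·m

Compatibility: T_A·a/J_AC = T_B·b/J_CB with T_A + T_B = T₀.
J_AC = 2.03×10^-3 m⁴, J_CB = 3.17×10^-3 m⁴, so T_A = T₀·(J_AC/a)/((J_AC/a)+(J_CB/b)) = 17680 N·m, T_B = 42520 N·m.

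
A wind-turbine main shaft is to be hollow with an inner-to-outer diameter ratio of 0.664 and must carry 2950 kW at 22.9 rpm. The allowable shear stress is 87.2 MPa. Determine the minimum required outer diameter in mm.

447 mm

ω = 2π·22.9/60 = 2.398 rad/s, so T = P/ω = 2950×10³ / 2.398 = 1.230e6 N·m.
For a hollow shaft with d_i/d_o = 0.664: τ_max = 16T/(π d_o³ (1−k⁴)), so d_o = [16T/(π τ_allow (1−k⁴))]^(1/3) = [16·1.230e6/(π·8.72×10^7·0.8056)]^(1/3) = 0.4468 m.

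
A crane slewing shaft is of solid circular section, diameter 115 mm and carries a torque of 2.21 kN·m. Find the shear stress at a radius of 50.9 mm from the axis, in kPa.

J = πd⁴/32 = π(0.115)⁴/32 = 1.717×10^-5 m⁴.
Shear stress varies linearly with radius: τ = T·r/J = 2210 × 0.0509 / 1.717×10^-5 = 6.551×10^6 Pa.

6550 kPa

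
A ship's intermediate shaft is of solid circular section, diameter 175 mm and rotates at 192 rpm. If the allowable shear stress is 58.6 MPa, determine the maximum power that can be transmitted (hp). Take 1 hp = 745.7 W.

1660 hp

J = πd⁴/32 = π(0.175)⁴/32 = 9.208×10^-5 m⁴.
T_max = τ_allow·J/r = 5.86×10^7 × 9.208×10^-5 / 0.0875 = 61670 N·m.
ω = 2π·192/60 = 20.11 rad/s, so P_max = T_max·ω = 1.240×10^6 W.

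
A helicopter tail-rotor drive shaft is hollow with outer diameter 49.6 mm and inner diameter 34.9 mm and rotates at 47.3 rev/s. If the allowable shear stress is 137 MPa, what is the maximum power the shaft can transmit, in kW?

J = π(d_o⁴ − d_i⁴)/32 = π(0.0496⁴ − 0.0349⁴)/32 = 4.485×10^-7 m⁴.
T_max = τ_allow·J/r = 1.37×10^8 × 4.485×10^-7 / 0.0248 = 2478 N·m.
ω = 2π·47.3 = 297.2 rad/s, so P_max = T_max·ω = 7.364×10^5 W.

736 kW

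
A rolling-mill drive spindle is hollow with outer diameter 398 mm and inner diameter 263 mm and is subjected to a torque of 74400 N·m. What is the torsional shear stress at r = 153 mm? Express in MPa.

5.71 MPa

J = π(d_o⁴ − d_i⁴)/32 = π(0.398⁴ − 0.263⁴)/32 = 1.994×10^-3 m⁴.
Shear stress varies linearly with radius: τ = T·r/J = 74400 × 0.153 / 1.994×10^-3 = 5.710×10^6 Pa.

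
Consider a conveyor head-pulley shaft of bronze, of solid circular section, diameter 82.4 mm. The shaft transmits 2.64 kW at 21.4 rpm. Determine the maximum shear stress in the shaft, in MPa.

10.7 MPa

ω = 2π·21.4/60 = 2.241 rad/s, so T = P/ω = 2.64×10³ / 2.241 = 1178 N·m.
J = πd⁴/32 = π(0.0824)⁴/32 = 4.526×10^-6 m⁴.
τ_max = T·r/J = 1178 × 0.0412 / 4.526×10^-6 = 1.072×10^7 Pa.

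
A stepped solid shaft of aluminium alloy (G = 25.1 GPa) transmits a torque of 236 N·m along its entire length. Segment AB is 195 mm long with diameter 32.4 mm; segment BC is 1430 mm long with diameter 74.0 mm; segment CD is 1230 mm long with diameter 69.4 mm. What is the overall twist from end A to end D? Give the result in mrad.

26.6 mrad

J_AB = π(0.0324)⁴/32 = 1.08×10^-7 m⁴; J_BC = π(0.0740)⁴/32 = 2.94×10^-6 m⁴; J_CD = π(0.0694)⁴/32 = 2.28×10^-6 m⁴.
θ = (T/G)·Σ L_i/J_i = (236.0/25.1×10⁹)·(0.195/1.08×10^-7 + 1.43/2.94×10^-6 + 1.23/2.28×10^-6) = 0.02659 rad.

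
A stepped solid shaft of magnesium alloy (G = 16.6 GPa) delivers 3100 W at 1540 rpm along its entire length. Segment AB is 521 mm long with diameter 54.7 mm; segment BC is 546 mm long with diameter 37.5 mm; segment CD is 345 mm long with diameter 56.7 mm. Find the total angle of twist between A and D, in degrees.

0.248°

ω = 2π·1540/60 = 161.3 rad/s, so T = P/ω = 3100 / 161.3 = 19.22 N·m.
J_AB = π(0.0547)⁴/32 = 8.79×10^-7 m⁴; J_BC = π(0.0375)⁴/32 = 1.94×10^-7 m⁴; J_CD = π(0.0567)⁴/32 = 1.01×10^-6 m⁴.
θ = (T/G)·Σ L_i/J_i = (19.22/16.6×10⁹)·(0.521/8.79×10^-7 + 0.546/1.94×10^-7 + 0.345/1.01×10^-6) = 4.337×10^-3 rad.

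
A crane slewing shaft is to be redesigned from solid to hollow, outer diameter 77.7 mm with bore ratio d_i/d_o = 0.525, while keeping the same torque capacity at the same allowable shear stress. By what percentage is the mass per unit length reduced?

23.6 %

Equal τ_max and T ⇒ the solid shaft needs d_s³ = d_o³(1−k⁴), so d_s = 77.7·(1−0.525⁴)^(1/3) = 75.68 mm.
Area ratio A_h/A_s = d_o²(1−k²)/d_s² = (1−k²)/(1−k⁴)^(2/3) = 0.7636.
Mass saving = 1 − 0.7636 = 23.6 %.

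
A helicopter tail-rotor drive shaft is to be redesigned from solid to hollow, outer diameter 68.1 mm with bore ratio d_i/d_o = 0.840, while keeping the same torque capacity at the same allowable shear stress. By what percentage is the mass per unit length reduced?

Equal τ_max and T ⇒ the solid shaft needs d_s³ = d_o³(1−k⁴), so d_s = 68.1·(1−0.840⁴)^(1/3) = 54.13 mm.
Area ratio A_h/A_s = d_o²(1−k²)/d_s² = (1−k²)/(1−k⁴)^(2/3) = 0.4660.
Mass saving = 1 − 0.4660 = 53.4 %.

53.4 %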